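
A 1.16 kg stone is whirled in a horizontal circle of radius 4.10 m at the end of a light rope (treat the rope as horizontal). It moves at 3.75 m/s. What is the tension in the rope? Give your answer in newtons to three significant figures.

The tension is the only horizontal force, so it supplies the full centripetal force: T = m v²/r = 1.16 × (3.750)²/4.10 = 1.16 × 14.06/4.10 = 3.979 N.

3.98 N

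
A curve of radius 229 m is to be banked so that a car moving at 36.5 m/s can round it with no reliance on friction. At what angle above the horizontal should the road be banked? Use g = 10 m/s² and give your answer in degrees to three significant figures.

With no friction, the horizontal component of the normal force provides the centripetal force: N sinθ = mv²/r, while N cosθ = mg vertically.
Dividing: tanθ = v²/(r g) = (36.5)²/(229 × 10.0) = 1332/2290 = 0.5818.
θ = arctan(0.5818) = 30.19°.

30.2°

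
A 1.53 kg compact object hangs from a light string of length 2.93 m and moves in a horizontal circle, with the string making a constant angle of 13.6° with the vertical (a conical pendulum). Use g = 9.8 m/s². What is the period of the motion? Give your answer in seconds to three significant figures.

3.39 s

r = L sinθ = 0.6890 m. From T sinθ = mω²r and T cosθ = mg: tanθ = ω²r/g, so ω² = g tanθ / r = g/(L cosθ).
ω = √(g/(L cosθ)) = √(9.8/(2.93 × 0.9720)) = √3.441 = 1.855 rad/s.
Period = 2π/ω = 3.387 s.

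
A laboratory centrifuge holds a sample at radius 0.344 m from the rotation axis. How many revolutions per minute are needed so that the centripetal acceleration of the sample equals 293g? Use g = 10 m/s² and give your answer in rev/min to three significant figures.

Require ω²r = 293g, so ω = √(293 × 10.0/0.344) = 92.29 rad/s.
In rev/min: ω × 60/(2π) = 92.29 × 60/(2π) = 881.3 rev/min.

881 rev/min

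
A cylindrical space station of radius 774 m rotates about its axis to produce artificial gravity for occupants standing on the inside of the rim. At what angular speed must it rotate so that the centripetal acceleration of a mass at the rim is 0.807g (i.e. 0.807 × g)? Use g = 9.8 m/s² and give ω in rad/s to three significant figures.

0.101 rad/s

Centripetal acceleration a_c = ω²r. Setting ω²r = 0.807g:
ω = √(0.807g / r) = √(0.807 × 9.8 / 774) = √0.01022 = 0.1011 rad/s.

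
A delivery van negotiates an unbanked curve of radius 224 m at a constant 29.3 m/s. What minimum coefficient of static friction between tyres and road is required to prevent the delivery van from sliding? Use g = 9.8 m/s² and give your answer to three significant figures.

Friction provides the centripetal force: μ_s m g = m v²/r, so μ_s = v²/(g r) = (29.30)²/(9.8 × 224) = 858.5/2195 = 0.3911.

0.391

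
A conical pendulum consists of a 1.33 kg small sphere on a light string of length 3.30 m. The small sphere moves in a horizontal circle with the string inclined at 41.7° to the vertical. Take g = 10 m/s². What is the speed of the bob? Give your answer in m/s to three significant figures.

4.42 m/s

The radius of the circle is r = L sinθ = 3.30 × sin 41.7° = 2.195 m.
Horizontally T sinθ = mv²/r and vertically T cosθ = mg, so tanθ = v²/(rg).
v = √(r g tanθ) = √(2.195 × 10.0 × 0.8910) = √19.56 = 4.423 m/s.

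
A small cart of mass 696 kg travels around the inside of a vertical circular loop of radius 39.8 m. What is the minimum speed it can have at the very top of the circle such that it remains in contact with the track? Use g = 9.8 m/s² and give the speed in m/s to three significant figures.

At the highest point the centre is directly below, so both the weight and N act inward: N + mg = mv²/r.
At minimum speed N → 0, so mg = mv_min²/r ⇒ v_min = √(g r) = √(9.8 × 39.8) = 19.75 m/s.

19.7 m/s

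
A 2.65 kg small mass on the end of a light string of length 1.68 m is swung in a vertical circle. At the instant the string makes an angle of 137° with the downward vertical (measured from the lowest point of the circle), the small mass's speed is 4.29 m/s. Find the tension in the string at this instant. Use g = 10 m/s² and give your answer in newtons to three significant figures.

Take the radial direction toward the centre of the circle as positive. The component of the weight along the string toward the centre is −mg cos φ (φ measured from the bottom), so Newton's second law along the string gives T − mg cos φ = m v²/r.
cos 137° = -0.7314, so T = m(v²/r + g cos φ) = 2.65 × ((4.29)²/1.68 + 10.0 × -0.7314) = 2.65 × (10.95 + (-7.314)) = 2.65 × 3.641 = 9.649 N.

9.65 N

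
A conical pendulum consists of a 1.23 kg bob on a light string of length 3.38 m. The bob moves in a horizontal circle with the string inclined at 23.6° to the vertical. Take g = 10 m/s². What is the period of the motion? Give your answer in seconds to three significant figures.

r = L sinθ = 1.353 m. From T sinθ = mω²r and T cosθ = mg: tanθ = ω²r/g, so ω² = g tanθ / r = g/(L cosθ).
ω = √(g/(L cosθ)) = √(10.0/(3.38 × 0.9164)) = √3.229 = 1.797 rad/s.
Period = 2π/ω = 3.497 s.

3.50 s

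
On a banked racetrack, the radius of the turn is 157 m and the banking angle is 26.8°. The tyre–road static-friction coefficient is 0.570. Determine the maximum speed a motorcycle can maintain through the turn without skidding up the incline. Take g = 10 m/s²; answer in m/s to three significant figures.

48.7 m/s

At the maximum speed, friction acts down the slope at its limiting value f = μN. Radially (horizontal, toward centre): N sinθ + μN cosθ = mv²/r. Vertically: N cosθ − μN sinθ = mg.
Dividing: v² = r g (sinθ + μcosθ)/(cosθ − μsinθ).
sinθ + μcosθ = 0.4509 + 0.570×0.8926 = 0.9597; cosθ − μsinθ = 0.8926 − 0.570×0.4509 = 0.6356.
v² = 157 × 10.0 × 0.9597/0.6356 = 2370 m²/s², so v = 48.69 m/s.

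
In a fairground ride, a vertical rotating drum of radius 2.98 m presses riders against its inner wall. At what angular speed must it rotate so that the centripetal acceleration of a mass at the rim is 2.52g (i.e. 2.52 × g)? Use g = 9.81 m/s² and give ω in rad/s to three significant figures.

Centripetal acceleration a_c = ω²r. Setting ω²r = 2.52g:
ω = √(2.52g / r) = √(2.52 × 9.81 / 2.98) = √8.296 = 2.880 rad/s.

2.88 rad/s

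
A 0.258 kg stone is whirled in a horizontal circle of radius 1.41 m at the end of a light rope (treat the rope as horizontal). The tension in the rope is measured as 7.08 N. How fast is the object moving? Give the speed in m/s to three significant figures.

T = m v²/r ⇒ v = √(T r / m) = √(7.08 × 1.41 / 0.258) = √38.69 = 6.220 m/s.

6.22 m/s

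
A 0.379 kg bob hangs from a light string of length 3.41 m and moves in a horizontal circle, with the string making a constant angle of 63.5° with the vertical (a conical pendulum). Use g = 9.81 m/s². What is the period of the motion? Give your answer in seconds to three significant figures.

2.47 s

r = L sinθ = 3.052 m. From T sinθ = mω²r and T cosθ = mg: tanθ = ω²r/g, so ω² = g tanθ / r = g/(L cosθ).
ω = √(g/(L cosθ)) = √(9.81/(3.41 × 0.4462)) = √6.447 = 2.539 rad/s.
Period = 2π/ω = 2.474 s.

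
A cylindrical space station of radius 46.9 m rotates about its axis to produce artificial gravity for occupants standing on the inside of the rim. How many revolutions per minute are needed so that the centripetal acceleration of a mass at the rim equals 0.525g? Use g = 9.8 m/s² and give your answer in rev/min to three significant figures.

3.16 rev/min

Require ω²r = 0.525g, so ω = √(0.525 × 9.8/46.9) = 0.3312 rad/s.
In rev/min: ω × 60/(2π) = 0.3312 × 60/(2π) = 3.163 rev/min.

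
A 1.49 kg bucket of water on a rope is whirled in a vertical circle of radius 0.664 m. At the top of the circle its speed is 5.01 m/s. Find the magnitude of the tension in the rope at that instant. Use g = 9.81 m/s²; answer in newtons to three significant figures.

41.7 N

At the top, both T and the weight mg point inward (toward the centre), so T + mg = mv²/r.
T = m(v²/r − g) = 1.49 × ((5.01)²/0.664 − 9.81) = 1.49 × (37.80 − 9.81) = 1.49 × 27.99 = 41.71 N.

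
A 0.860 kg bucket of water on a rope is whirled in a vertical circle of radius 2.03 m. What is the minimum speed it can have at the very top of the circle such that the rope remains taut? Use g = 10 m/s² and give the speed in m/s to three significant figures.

At the top, both weight mg and T point toward the centre: T + mg = mv²/r.
At minimum speed T → 0, so mg = mv_min²/r ⇒ v_min = √(g r) = √(10.0 × 2.03) = 4.506 m/s.

4.51 m/s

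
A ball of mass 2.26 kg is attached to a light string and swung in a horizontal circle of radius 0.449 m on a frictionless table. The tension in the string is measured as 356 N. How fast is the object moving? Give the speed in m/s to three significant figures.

8.41 m/s

T = m v²/r ⇒ v = √(T r / m) = √(356 × 0.449 / 2.26) = √70.73 = 8.410 m/s.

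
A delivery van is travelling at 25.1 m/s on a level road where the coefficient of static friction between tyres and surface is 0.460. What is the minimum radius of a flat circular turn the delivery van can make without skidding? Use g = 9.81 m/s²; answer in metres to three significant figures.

140 m

At the limit, μ_s m g = m v²/r, so r_min = v²/(μ_s g) = (25.1)²/(0.460 × 9.81) = 630.0/4.513 = 139.6 m.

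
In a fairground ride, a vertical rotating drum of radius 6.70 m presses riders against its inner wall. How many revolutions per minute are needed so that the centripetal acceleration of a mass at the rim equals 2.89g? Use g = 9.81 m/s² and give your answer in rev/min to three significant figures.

Require ω²r = 2.89g, so ω = √(2.89 × 9.81/6.70) = 2.057 rad/s.
In rev/min: ω × 60/(2π) = 2.057 × 60/(2π) = 19.64 rev/min.

19.6 rev/min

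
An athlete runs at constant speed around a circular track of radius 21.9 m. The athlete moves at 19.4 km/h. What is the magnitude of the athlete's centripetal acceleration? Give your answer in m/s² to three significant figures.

1.33 m/s²

v = 19.4 km/h = 19.4/3.6 = 5.389 m/s.
a_c = v²/r = (5.389)²/21.9 = 29.04/21.9 = 1.326 m/s².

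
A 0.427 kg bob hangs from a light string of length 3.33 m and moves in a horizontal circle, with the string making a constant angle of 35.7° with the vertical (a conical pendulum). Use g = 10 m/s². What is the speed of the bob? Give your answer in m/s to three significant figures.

The radius of the circle is r = L sinθ = 3.33 × sin 35.7° = 1.943 m.
Horizontally T sinθ = mv²/r and vertically T cosθ = mg, so tanθ = v²/(rg).
v = √(r g tanθ) = √(1.943 × 10.0 × 0.7186) = √13.96 = 3.737 m/s.

3.74 m/s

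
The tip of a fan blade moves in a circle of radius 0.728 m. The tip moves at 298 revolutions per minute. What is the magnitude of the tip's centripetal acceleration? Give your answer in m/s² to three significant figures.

ω = 298 rev/min × 2π/60 = 31.21 rad/s, so v = ωr = 31.21 × 0.728 = 22.72 m/s.
a_c = v²/r = (22.72)²/0.728 = 516.1/0.728 = 709.0 m/s².

709 m/s²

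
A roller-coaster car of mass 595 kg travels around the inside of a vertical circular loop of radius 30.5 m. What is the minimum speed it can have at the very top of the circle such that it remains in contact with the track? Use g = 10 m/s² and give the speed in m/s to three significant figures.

17.5 m/s

At the highest point the centre is directly below, so both the weight and N act inward: N + mg = mv²/r.
At minimum speed N → 0, so mg = mv_min²/r ⇒ v_min = √(g r) = √(10.0 × 30.5) = 17.46 m/s.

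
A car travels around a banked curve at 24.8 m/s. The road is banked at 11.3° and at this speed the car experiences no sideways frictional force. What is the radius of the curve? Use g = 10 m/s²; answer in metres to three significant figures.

Frictionless banking: tanθ = v²/(rg), so r = v²/(g tanθ).
r = (24.8)²/(10.0 × tan 11.3°) = 615.0/(10.0 × 0.1998) = 615.0/1.998 = 307.8 m.

308 m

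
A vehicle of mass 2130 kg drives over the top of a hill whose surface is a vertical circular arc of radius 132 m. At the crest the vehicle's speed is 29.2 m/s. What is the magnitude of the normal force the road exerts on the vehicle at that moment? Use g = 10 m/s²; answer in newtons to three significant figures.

At the crest the centripetal acceleration points downward (toward the centre of the arc), so mg − N = mv²/r.
N = m(g − v²/r) = 2130 × (10.0 − (29.2)²/132) = 2130 × (10.0 − 6.459) = 2130 × 3.541 = 7541 N.

7540 N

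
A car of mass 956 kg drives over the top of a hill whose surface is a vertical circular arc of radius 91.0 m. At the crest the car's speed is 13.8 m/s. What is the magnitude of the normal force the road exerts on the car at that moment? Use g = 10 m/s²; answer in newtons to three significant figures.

7560 N

At the crest the centripetal acceleration points downward (toward the centre of the arc), so mg − N = mv²/r.
N = m(g − v²/r) = 956 × (10.0 − (13.8)²/91.0) = 956 × (10.0 − 2.093) = 956 × 7.907 = 7559 N.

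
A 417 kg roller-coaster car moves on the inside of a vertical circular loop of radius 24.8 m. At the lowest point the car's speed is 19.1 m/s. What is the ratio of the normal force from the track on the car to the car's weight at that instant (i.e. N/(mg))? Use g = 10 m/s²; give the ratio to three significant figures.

At the bottom, N − mg = mv²/r, so N = m(v²/r + g) and N/(mg) = v²/(rg) + 1 = (19.1)²/(24.8 × 10.0) + 1 = 1.471 + 1 = 2.471.

2.47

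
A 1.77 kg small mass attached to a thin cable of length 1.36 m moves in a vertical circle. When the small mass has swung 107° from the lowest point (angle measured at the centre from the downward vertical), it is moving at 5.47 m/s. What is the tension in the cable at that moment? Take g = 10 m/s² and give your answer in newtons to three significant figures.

33.8 N

Take the radial direction toward the centre of the circle as positive. The component of the weight along the string toward the centre is −mg cos φ (φ measured from the bottom), so Newton's second law along the string gives T − mg cos φ = m v²/r.
cos 107° = -0.2924, so T = m(v²/r + g cos φ) = 1.77 × ((5.47)²/1.36 + 10.0 × -0.2924) = 1.77 × (22.00 + (-2.924)) = 1.77 × 19.08 = 33.77 N.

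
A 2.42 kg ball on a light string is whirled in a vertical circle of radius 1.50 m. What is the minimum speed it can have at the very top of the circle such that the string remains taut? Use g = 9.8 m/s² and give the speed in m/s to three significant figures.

At the highest point the centre is directly below, so both the weight and T act inward: T + mg = mv²/r.
At minimum speed T → 0, so mg = mv_min²/r ⇒ v_min = √(g r) = √(9.8 × 1.50) = 3.834 m/s.

3.83 m/s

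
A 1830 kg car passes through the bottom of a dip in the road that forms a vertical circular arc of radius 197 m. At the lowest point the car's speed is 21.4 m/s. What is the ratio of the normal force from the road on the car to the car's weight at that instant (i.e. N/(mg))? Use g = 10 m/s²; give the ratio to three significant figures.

1.23

At the bottom, N − mg = mv²/r, so N = m(v²/r + g) and N/(mg) = v²/(rg) + 1 = (21.4)²/(197 × 10.0) + 1 = 0.2325 + 1 = 1.232.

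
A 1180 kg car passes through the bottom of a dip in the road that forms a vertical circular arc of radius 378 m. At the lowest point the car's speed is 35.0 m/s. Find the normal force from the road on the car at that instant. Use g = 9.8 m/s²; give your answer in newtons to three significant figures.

At the lowest point, N points up (toward the centre) and the weight mg points down (away from the centre), so the net inward force is N − mg = mv²/r.
N = m(v²/r + g) = 1180 × ((35.0)²/378 + 9.8) = 1180 × (3.241 + 9.8) = 1180 × 13.04 = 15390 N.

15400 N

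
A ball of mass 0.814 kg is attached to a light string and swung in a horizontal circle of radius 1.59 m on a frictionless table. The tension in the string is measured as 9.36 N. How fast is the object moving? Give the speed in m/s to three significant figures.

T = m v²/r ⇒ v = √(T r / m) = √(9.36 × 1.59 / 0.814) = √18.28 = 4.276 m/s.

4.28 m/s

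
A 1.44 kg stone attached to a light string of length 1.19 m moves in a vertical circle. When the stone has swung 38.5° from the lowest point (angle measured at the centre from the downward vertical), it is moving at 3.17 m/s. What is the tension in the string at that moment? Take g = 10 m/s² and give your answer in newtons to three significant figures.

Take the radial direction toward the centre of the circle as positive. The component of the weight along the string toward the centre is −mg cos φ (φ measured from the bottom), so Newton's second law along the string gives T − mg cos φ = m v²/r.
cos 38.5° = 0.7826, so T = m(v²/r + g cos φ) = 1.44 × ((3.17)²/1.19 + 10.0 × 0.7826) = 1.44 × (8.444 + (7.826)) = 1.44 × 16.27 = 23.43 N.

23.4 N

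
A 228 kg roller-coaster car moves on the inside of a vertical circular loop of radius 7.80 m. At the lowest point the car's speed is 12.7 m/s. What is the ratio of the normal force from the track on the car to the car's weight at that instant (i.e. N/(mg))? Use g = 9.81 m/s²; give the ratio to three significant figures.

At the bottom, N − mg = mv²/r, so N = m(v²/r + g) and N/(mg) = v²/(rg) + 1 = (12.7)²/(7.80 × 9.81) + 1 = 2.108 + 1 = 3.108.

3.11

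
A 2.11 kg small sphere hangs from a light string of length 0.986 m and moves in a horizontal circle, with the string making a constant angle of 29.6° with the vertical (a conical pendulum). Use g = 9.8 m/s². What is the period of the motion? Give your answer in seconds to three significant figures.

r = L sinθ = 0.4870 m. From T sinθ = mω²r and T cosθ = mg: tanθ = ω²r/g, so ω² = g tanθ / r = g/(L cosθ).
ω = √(g/(L cosθ)) = √(9.8/(0.986 × 0.8695)) = √11.43 = 3.381 rad/s.
Period = 2π/ω = 1.858 s.

1.86 s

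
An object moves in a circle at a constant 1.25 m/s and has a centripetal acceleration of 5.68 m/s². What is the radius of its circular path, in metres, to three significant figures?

0.275 m

a_c = v²/r ⇒ r = v²/a_c = (1.25)²/5.68 = 1.562/5.68 = 0.2751 m.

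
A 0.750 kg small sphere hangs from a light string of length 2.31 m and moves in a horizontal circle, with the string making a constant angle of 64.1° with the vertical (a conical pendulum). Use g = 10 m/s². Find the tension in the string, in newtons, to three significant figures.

Vertically the bob has no acceleration, so T cosθ = mg.
T = mg/cosθ = 0.750 × 10.0 / cos 64.1° = 7.500/0.4368 = 17.17 N.

17.2 N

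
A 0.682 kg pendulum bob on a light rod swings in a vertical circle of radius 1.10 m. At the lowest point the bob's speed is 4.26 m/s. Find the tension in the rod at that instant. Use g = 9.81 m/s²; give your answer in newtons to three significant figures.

At the lowest point, T points up (toward the centre) and the weight mg points down (away from the centre), so the net inward force is T − mg = mv²/r.
T = m(v²/r + g) = 0.682 × ((4.26)²/1.10 + 9.81) = 0.682 × (16.50 + 9.81) = 0.682 × 26.31 = 17.94 N.

17.9 N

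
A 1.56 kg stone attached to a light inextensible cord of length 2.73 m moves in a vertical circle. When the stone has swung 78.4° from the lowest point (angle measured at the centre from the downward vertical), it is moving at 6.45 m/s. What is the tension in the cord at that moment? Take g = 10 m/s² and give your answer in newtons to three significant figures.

Take the radial direction toward the centre of the circle as positive. The component of the weight along the string toward the centre is −mg cos φ (φ measured from the bottom), so Newton's second law along the string gives T − mg cos φ = m v²/r.
cos 78.4° = 0.2011, so T = m(v²/r + g cos φ) = 1.56 × ((6.45)²/2.73 + 10.0 × 0.2011) = 1.56 × (15.24 + (2.011)) = 1.56 × 17.25 = 26.91 N.

26.9 N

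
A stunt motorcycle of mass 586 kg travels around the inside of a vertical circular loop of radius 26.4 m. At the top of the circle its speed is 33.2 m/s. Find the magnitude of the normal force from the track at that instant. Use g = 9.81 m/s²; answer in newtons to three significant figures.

18700 N

At the top, both N and the weight mg point inward (toward the centre), so N + mg = mv²/r.
N = m(v²/r − g) = 586 × ((33.2)²/26.4 − 9.81) = 586 × (41.75 − 9.81) = 586 × 31.94 = 18720 N.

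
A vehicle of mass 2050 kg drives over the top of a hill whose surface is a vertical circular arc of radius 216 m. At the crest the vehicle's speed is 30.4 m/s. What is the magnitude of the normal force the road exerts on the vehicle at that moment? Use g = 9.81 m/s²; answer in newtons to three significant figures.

11300 N

At the crest the centripetal acceleration points downward (toward the centre of the arc), so mg − N = mv²/r.
N = m(g − v²/r) = 2050 × (9.81 − (30.4)²/216) = 2050 × (9.81 − 4.279) = 2050 × 5.531 = 11340 N.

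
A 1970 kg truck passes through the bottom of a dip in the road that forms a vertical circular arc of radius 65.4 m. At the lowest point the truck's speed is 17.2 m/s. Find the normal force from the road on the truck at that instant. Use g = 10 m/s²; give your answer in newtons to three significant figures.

At the lowest point, N points up (toward the centre) and the weight mg points down (away from the centre), so the net inward force is N − mg = mv²/r.
N = m(v²/r + g) = 1970 × ((17.2)²/65.4 + 10.0) = 1970 × (4.524 + 10.0) = 1970 × 14.52 = 28610 N.

28600 N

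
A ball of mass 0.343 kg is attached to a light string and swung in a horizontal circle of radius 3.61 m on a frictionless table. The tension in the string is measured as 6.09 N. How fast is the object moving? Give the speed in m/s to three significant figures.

8.01 m/s

T = m v²/r ⇒ v = √(T r / m) = √(6.09 × 3.61 / 0.343) = √64.10 = 8.006 m/s.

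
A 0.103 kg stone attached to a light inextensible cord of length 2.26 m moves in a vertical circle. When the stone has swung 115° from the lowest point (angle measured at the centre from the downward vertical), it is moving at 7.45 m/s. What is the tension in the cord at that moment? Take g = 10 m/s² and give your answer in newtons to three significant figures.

Take the radial direction toward the centre of the circle as positive. The component of the weight along the string toward the centre is −mg cos φ (φ measured from the bottom), so Newton's second law along the string gives T − mg cos φ = m v²/r.
cos 115° = -0.4226, so T = m(v²/r + g cos φ) = 0.103 × ((7.45)²/2.26 + 10.0 × -0.4226) = 0.103 × (24.56 + (-4.226)) = 0.103 × 20.33 = 2.094 N.

2.09 N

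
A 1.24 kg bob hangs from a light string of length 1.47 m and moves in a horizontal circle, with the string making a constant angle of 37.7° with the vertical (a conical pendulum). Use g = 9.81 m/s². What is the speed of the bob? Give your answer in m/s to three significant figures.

2.61 m/s

The radius of the circle is r = L sinθ = 1.47 × sin 37.7° = 0.8989 m.
Horizontally T sinθ = mv²/r and vertically T cosθ = mg, so tanθ = v²/(rg).
v = √(r g tanθ) = √(0.8989 × 9.81 × 0.7729) = √6.816 = 2.611 m/s.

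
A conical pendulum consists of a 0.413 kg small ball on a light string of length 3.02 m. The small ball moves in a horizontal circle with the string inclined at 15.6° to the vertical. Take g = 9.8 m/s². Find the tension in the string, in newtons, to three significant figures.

4.20 N

Vertically the bob has no acceleration, so T cosθ = mg.
T = mg/cosθ = 0.413 × 9.8 / cos 15.6° = 4.047/0.9632 = 4.202 N.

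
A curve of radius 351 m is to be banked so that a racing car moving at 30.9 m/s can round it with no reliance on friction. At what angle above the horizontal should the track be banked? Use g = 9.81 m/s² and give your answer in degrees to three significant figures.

15.5°

With no friction, the horizontal component of the normal force provides the centripetal force: N sinθ = mv²/r, while N cosθ = mg vertically.
Dividing: tanθ = v²/(r g) = (30.9)²/(351 × 9.81) = 954.8/3443 = 0.2773.
θ = arctan(0.2773) = 15.50°.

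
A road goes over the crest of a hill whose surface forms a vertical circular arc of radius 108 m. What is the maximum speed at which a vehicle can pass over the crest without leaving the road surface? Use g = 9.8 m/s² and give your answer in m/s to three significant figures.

At the crest the centre of the circle is below the vehicle, so the net downward (centripetal) force is mg − N = mv²/r.
The vehicle leaves the road when N → 0, giving v_max = √(g r) = √(9.8 × 108) = 32.53 m/s.

32.5 m/s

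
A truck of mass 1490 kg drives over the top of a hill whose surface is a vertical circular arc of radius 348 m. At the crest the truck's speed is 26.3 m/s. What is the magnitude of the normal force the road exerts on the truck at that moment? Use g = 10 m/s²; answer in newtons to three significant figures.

11900 N

At the crest the centripetal acceleration points downward (toward the centre of the arc), so mg − N = mv²/r.
N = m(g − v²/r) = 1490 × (10.0 − (26.3)²/348) = 1490 × (10.0 − 1.988) = 1490 × 8.012 = 11940 N.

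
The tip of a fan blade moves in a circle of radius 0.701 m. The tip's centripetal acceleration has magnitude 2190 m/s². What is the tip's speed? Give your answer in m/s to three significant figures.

39.2 m/s

a_c = v²/r ⇒ v = √(a_c · r) = √(2190 × 0.701) = √1535 = 39.18 m/s.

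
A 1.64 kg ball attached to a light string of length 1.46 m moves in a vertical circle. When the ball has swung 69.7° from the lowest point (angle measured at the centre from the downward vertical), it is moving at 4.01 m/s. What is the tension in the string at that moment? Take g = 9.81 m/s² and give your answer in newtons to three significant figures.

Take the radial direction toward the centre of the circle as positive. The component of the weight along the string toward the centre is −mg cos φ (φ measured from the bottom), so Newton's second law along the string gives T − mg cos φ = m v²/r.
cos 69.7° = 0.3469, so T = m(v²/r + g cos φ) = 1.64 × ((4.01)²/1.46 + 9.81 × 0.3469) = 1.64 × (11.01 + (3.403)) = 1.64 × 14.42 = 23.64 N.

23.6 N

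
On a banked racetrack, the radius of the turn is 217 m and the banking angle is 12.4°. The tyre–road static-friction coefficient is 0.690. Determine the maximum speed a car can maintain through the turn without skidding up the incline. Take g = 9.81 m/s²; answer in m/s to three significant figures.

At the maximum speed, friction acts down the slope at its limiting value f = μN. Radially (horizontal, toward centre): N sinθ + μN cosθ = mv²/r. Vertically: N cosθ − μN sinθ = mg.
Dividing: v² = r g (sinθ + μcosθ)/(cosθ − μsinθ).
sinθ + μcosθ = 0.2147 + 0.690×0.9767 = 0.8886; cosθ − μsinθ = 0.9767 − 0.690×0.2147 = 0.8285.
v² = 217 × 9.81 × 0.8886/0.8285 = 2283 m²/s², so v = 47.78 m/s.

47.8 m/s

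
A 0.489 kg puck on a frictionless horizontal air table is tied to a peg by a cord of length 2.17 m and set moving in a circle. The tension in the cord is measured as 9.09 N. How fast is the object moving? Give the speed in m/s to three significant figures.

T = m v²/r ⇒ v = √(T r / m) = √(9.09 × 2.17 / 0.489) = √40.34 = 6.351 m/s.

6.35 m/s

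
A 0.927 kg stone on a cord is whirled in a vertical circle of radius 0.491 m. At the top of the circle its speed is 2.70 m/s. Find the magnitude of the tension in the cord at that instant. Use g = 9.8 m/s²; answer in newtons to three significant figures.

4.68 N

At the top, both T and the weight mg point inward (toward the centre), so T + mg = mv²/r.
T = m(v²/r − g) = 0.927 × ((2.70)²/0.491 − 9.8) = 0.927 × (14.85 − 9.8) = 0.927 × 5.047 = 4.679 N.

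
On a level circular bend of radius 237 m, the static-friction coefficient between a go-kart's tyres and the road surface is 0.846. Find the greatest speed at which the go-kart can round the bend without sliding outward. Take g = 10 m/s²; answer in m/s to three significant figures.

Friction provides the centripetal force on a flat curve. At maximum speed it is at its limiting value: μ_s m g = m v²/r.
Mass cancels: v_max = √(μ_s g r) = √(0.846 × 10.0 × 237) = √2005 = 44.78 m/s.

44.8 m/s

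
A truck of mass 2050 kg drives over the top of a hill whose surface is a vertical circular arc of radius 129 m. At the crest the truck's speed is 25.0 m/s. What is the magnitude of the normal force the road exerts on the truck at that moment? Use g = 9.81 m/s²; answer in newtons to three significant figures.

10200 N

At the crest the centripetal acceleration points downward (toward the centre of the arc), so mg − N = mv²/r.
N = m(g − v²/r) = 2050 × (9.81 − (25.0)²/129) = 2050 × (9.81 − 4.845) = 2050 × 4.965 = 10180 N.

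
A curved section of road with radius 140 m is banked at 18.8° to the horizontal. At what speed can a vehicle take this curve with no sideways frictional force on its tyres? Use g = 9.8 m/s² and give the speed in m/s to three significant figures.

On a frictionless banked curve, N sinθ = mv²/r and N cosθ = mg, so tanθ = v²/(rg).
v = √(r g tanθ) = √(140 × 9.8 × tan 18.8°) = √(140 × 9.8 × 0.3404) = √467.1 = 21.61 m/s.

21.6 m/s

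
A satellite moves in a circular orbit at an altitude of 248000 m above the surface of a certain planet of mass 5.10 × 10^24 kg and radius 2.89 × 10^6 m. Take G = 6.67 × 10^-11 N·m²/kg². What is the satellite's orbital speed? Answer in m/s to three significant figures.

Orbital radius r = R + h = 2.89 × 10^6 + 248000 = 3.138 × 10^6 m.
Gravity supplies the centripetal force: G M m / r² = m v² / r, so v = √(GM/r).
v = √(6.67 × 10^-11 × 5.10 × 10^24 / 3.138 × 10^6) = √(1.084 × 10^8) = 10410 m/s.

10400 m/s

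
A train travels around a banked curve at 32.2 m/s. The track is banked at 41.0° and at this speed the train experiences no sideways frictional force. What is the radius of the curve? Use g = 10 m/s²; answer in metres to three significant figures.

119 m

Frictionless banking: tanθ = v²/(rg), so r = v²/(g tanθ).
r = (32.2)²/(10.0 × tan 41.0°) = 1037/(10.0 × 0.8693) = 1037/8.693 = 119.3 m.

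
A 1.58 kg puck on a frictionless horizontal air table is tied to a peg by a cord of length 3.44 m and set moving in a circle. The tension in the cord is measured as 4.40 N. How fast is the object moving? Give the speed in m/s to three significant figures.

T = m v²/r ⇒ v = √(T r / m) = √(4.40 × 3.44 / 1.58) = √9.580 = 3.095 m/s.

3.10 m/s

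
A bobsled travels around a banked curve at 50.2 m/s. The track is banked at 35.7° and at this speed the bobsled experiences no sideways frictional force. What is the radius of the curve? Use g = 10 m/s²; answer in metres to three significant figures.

351 m

Frictionless banking: tanθ = v²/(rg), so r = v²/(g tanθ).
r = (50.2)²/(10.0 × tan 35.7°) = 2520/(10.0 × 0.7186) = 2520/7.186 = 350.7 m.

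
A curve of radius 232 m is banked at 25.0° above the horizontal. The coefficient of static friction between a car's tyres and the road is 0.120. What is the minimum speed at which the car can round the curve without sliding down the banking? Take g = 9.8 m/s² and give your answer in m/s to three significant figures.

27.3 m/s

At the minimum speed, friction acts up the slope at its limiting value f = μN. Radially (horizontal, toward centre): N sinθ − μN cosθ = mv²/r. Vertically: N cosθ + μN sinθ = mg.
Dividing: v² = r g (sinθ − μcosθ)/(cosθ + μsinθ).
sinθ − μcosθ = 0.4226 − 0.120×0.9063 = 0.3139; cosθ + μsinθ = 0.9063 + 0.120×0.4226 = 0.9570.
v² = 232 × 9.8 × 0.3139/0.9570 = 745.6 m²/s², so v = 27.31 m/s.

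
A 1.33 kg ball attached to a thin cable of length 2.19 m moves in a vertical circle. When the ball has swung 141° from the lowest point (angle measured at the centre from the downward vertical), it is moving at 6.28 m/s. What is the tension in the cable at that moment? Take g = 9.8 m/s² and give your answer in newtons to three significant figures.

Take the radial direction toward the centre of the circle as positive. The component of the weight along the string toward the centre is −mg cos φ (φ measured from the bottom), so Newton's second law along the string gives T − mg cos φ = m v²/r.
cos 141° = -0.7771, so T = m(v²/r + g cos φ) = 1.33 × ((6.28)²/2.19 + 9.8 × -0.7771) = 1.33 × (18.01 + (-7.616)) = 1.33 × 10.39 = 13.82 N.

13.8 N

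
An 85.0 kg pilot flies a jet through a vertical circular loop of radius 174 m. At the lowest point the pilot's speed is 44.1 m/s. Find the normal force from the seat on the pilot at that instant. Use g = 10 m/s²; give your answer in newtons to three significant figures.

At the lowest point, N points up (toward the centre) and the weight mg points down (away from the centre), so the net inward force is N − mg = mv²/r.
N = m(v²/r + g) = 85.0 × ((44.1)²/174 + 10.0) = 85.0 × (11.18 + 10.0) = 85.0 × 21.18 = 1800 N.

1800 N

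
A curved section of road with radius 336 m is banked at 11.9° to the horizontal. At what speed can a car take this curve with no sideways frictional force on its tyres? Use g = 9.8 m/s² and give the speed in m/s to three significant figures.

On a frictionless banked curve, N sinθ = mv²/r and N cosθ = mg, so tanθ = v²/(rg).
v = √(r g tanθ) = √(336 × 9.8 × tan 11.9°) = √(336 × 9.8 × 0.2107) = √693.9 = 26.34 m/s.

26.3 m/s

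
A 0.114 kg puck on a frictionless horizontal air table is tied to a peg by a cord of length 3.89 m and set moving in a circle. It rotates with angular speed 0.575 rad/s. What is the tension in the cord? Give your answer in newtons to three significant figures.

v = ωr = 0.575 × 3.89 = 2.237 m/s.
The tension is the only horizontal force, so it supplies the full centripetal force: T = m v²/r = 0.114 × (2.237)²/3.89 = 0.114 × 5.003/3.89 = 0.1466 N.

0.147 N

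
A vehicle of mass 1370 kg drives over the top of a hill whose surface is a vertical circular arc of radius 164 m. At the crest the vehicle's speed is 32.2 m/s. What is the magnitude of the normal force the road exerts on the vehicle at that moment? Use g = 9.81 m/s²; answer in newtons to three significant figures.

4780 N

At the crest the centripetal acceleration points downward (toward the centre of the arc), so mg − N = mv²/r.
N = m(g − v²/r) = 1370 × (9.81 − (32.2)²/164) = 1370 × (9.81 − 6.322) = 1370 × 3.488 = 4778 N.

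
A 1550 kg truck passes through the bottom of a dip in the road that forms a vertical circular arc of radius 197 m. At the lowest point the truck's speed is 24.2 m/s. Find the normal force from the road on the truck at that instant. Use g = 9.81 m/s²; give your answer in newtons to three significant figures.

19800 N

At the lowest point, N points up (toward the centre) and the weight mg points down (away from the centre), so the net inward force is N − mg = mv²/r.
N = m(v²/r + g) = 1550 × ((24.2)²/197 + 9.81) = 1550 × (2.973 + 9.81) = 1550 × 12.78 = 19810 N.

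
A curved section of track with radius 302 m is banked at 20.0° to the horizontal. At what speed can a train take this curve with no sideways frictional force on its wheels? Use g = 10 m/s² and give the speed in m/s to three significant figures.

33.2 m/s

On a frictionless banked curve, N sinθ = mv²/r and N cosθ = mg, so tanθ = v²/(rg).
v = √(r g tanθ) = √(302 × 10.0 × tan 20.0°) = √(302 × 10.0 × 0.3640) = √1099 = 33.15 m/s.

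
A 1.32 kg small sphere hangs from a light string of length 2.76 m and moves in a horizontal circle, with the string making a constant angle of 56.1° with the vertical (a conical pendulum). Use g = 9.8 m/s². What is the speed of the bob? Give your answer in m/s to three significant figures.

The radius of the circle is r = L sinθ = 2.76 × sin 56.1° = 2.291 m.
Horizontally T sinθ = mv²/r and vertically T cosθ = mg, so tanθ = v²/(rg).
v = √(r g tanθ) = √(2.291 × 9.8 × 1.488) = √33.41 = 5.780 m/s.

5.78 m/s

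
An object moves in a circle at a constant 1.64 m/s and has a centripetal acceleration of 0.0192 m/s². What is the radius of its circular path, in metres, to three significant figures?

a_c = v²/r ⇒ r = v²/a_c = (1.64)²/0.0192 = 2.690/0.0192 = 140.1 m.

140 m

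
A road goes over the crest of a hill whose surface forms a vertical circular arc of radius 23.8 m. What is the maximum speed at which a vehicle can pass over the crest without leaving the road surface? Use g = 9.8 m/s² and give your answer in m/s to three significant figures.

At the crest the centre of the circle is below the vehicle, so the net downward (centripetal) force is mg − N = mv²/r.
The vehicle leaves the road when N → 0, giving v_max = √(g r) = √(9.8 × 23.8) = 15.27 m/s.

15.3 m/s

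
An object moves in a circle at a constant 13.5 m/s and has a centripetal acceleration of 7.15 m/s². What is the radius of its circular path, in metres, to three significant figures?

25.5 m

a_c = v²/r ⇒ r = v²/a_c = (13.5)²/7.15 = 182.2/7.15 = 25.49 m.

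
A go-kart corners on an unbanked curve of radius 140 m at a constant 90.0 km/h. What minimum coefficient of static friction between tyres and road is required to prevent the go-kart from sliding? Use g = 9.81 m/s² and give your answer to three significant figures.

v = 90.0/3.6 = 25.00 m/s.
Friction provides the centripetal force: μ_s m g = m v²/r, so μ_s = v²/(g r) = (25.00)²/(9.81 × 140) = 625.0/1373 = 0.4551.

0.455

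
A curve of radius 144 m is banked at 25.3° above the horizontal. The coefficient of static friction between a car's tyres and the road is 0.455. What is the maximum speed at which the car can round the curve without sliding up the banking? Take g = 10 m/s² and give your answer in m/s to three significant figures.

At the maximum speed, friction acts down the slope at its limiting value f = μN. Radially (horizontal, toward centre): N sinθ + μN cosθ = mv²/r. Vertically: N cosθ − μN sinθ = mg.
Dividing: v² = r g (sinθ + μcosθ)/(cosθ − μsinθ).
sinθ + μcosθ = 0.4274 + 0.455×0.9041 = 0.8387; cosθ − μsinθ = 0.9041 − 0.455×0.4274 = 0.7096.
v² = 144 × 10.0 × 0.8387/0.7096 = 1702 m²/s², so v = 41.25 m/s.

41.3 m/s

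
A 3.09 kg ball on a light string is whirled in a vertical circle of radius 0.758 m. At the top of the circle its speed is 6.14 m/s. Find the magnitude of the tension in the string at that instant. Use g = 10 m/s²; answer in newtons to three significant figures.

At the top, both T and the weight mg point inward (toward the centre), so T + mg = mv²/r.
T = m(v²/r − g) = 3.09 × ((6.14)²/0.758 − 10.0) = 3.09 × (49.74 − 10.0) = 3.09 × 39.74 = 122.8 N.

123 N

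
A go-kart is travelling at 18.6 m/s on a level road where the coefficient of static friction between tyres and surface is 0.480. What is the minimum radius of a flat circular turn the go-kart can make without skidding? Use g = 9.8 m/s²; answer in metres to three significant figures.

73.5 m

At the limit, μ_s m g = m v²/r, so r_min = v²/(μ_s g) = (18.6)²/(0.480 × 9.8) = 346.0/4.704 = 73.55 m.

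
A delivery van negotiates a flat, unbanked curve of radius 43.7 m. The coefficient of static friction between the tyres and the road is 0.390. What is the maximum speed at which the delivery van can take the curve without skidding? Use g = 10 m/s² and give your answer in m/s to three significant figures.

The only inward force on a level bend is static friction, so at the limit f_s = μ_s N = μ_s m g = m v²/r.
Mass cancels: v_max = √(μ_s g r) = √(0.390 × 10.0 × 43.7) = √170.4 = 13.05 m/s.

13.1 m/s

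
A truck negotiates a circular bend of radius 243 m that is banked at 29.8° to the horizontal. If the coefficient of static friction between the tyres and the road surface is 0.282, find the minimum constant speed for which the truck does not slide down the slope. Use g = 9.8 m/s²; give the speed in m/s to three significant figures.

At the minimum speed, friction acts up the slope at its limiting value f = μN. Radially (horizontal, toward centre): N sinθ − μN cosθ = mv²/r. Vertically: N cosθ + μN sinθ = mg.
Dividing: v² = r g (sinθ − μcosθ)/(cosθ + μsinθ).
sinθ − μcosθ = 0.4970 − 0.282×0.8678 = 0.2523; cosθ + μsinθ = 0.8678 + 0.282×0.4970 = 1.008.
v² = 243 × 9.8 × 0.2523/1.008 = 596.0 m²/s², so v = 24.41 m/s.

24.4 m/s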